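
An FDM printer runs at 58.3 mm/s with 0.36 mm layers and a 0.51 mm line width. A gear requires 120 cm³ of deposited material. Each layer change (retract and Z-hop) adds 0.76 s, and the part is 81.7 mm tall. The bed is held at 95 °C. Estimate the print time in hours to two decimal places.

3.16 hours

Bead cross-section = 0.36 × 0.51, so 0.1836 mm².
Total extruded path = 120000/0.1836 = 653594.8 mm.
Print-move time = 653594.8 / 58.3, so 11210.9 s.
Layer count = ceil(81.7 / 0.36) = 227.
Layer-change overhead = 227 × 0.76 = 172.52 s.
Total = 11210.9 + 172.52 = 11383.42 s = 3.16 hours.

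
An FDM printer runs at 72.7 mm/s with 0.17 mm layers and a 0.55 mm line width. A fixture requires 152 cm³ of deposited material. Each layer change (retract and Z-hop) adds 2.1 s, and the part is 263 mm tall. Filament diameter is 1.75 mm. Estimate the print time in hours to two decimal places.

Bead cross-section = 0.17 × 0.55, so 0.0935 mm².
Path length: 152000 mm³ / 0.0935 mm² → 1625668.4 mm.
Print-move time = 1625668.4 / 72.7 = 22361.3 s.
Layers = ⌈263/0.17⌉ = 1548.
Layer-change overhead = 1548 × 2.1 = 3250.8 s.
Total = 22361.3 + 3250.8 = 25612.1 s = 7.11 hours.

7.11 hours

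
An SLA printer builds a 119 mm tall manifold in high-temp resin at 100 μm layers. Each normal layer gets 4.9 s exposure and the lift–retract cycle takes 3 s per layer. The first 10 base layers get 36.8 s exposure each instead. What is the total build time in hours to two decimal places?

2.70 hours

Layers = ⌈119/0.1⌉ = 1190.
Burn-in layers: 10 × (36.8 + 3) → 398 s.
Normal layers = 1180 × (4.9 + 3) = 9322 s.
Total = 398 + 9322 = 9720 s = 2.70 hours.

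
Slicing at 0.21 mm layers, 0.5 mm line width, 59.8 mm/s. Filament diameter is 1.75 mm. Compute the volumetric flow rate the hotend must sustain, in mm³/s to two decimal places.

Bead cross-section = 0.21 × 0.5 = 0.105 mm².
Q = v·A = 59.8 × 0.105 = 6.28 mm³/s.

6.28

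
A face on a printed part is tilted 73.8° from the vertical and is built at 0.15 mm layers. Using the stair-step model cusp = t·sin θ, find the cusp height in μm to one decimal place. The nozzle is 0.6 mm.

144.0 μm

h_c = t·sin θ = 0.15 × 0.9603 = 0.144045 mm (144.0 μm).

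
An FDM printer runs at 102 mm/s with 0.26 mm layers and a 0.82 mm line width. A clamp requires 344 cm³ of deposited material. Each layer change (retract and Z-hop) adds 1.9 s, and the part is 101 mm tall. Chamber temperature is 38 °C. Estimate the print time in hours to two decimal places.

Bead cross-section = 0.26 × 0.82 = 0.2132 mm².
Path length: 344000 mm³ / 0.2132 mm² → 1613508.4 mm.
Extrusion time = 1613508.4 / 102 = 15818.7 s.
Number of layers: 101 / 0.26 → 389 (rounded up).
Layer-change overhead = 389 × 1.9 = 739.1 s.
Altogether 15818.7 + 739.1 = 16557.8 s, i.e. 4.60 hours.

4.60 hours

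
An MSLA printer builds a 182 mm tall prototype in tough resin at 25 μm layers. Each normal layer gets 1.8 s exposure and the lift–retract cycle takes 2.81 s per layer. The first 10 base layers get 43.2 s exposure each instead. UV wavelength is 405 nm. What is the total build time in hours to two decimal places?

9.44 hours

Layers = ⌈182/0.025⌉ = 7280.
Burn-in layers = 10 × (43.2 + 2.81), so 460.1 s.
Normal layers = 7270 × (1.8 + 2.81) = 33514.7 s.
Sum: 460.1 + 33514.7 = 33974.8 s → 9.44 hours.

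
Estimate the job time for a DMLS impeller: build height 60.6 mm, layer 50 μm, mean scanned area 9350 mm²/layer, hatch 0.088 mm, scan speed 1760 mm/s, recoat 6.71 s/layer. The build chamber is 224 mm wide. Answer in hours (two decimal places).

22.58 hours

Layer count = ceil(60.6 / 0.05) = 1212.
Hatch length per layer: 9350 / 0.088 → 106250 mm.
Per-layer scan time: 106250 / 1760 → 60.3693 s.
Layer cycle = 60.3693 + 6.71 = 67.0793 s.
Build time = 1212 × 67.0793 = 81300.1116 s = 22.58 hours.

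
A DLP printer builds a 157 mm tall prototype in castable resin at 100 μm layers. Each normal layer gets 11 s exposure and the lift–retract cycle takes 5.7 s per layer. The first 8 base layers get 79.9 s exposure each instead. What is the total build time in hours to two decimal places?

Layer count = ceil(157 / 0.1) = 1570.
Bottom layers: 8 × (79.9 + 5.7) → 684.8 s.
Remaining layers = 1562 × (11 + 5.7) = 26085.4 s.
Total = 684.8 + 26085.4 = 26770.2 s = 7.44 hours.

7.44 hours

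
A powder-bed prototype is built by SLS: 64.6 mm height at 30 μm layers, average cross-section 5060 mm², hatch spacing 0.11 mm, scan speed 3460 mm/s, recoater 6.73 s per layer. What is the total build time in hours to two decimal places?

11.98 hours

Layer count = ceil(64.6 / 0.03) = 2154.
Scan path per layer: 5060 / 0.11 → 46000 mm.
Per-layer scan time: 46000 / 3460 → 13.2948 s.
Per-layer time = 13.2948 + 6.73, so 20.0248 s.
2154 layers × 20.0248 s/layer = 43133.4192 s, i.e. 11.98 hours.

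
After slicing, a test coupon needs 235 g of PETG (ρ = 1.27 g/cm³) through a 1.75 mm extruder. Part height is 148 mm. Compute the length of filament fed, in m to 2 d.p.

76.93 m

Volume = 235 g / 1.27 g·cm⁻³ = 185.0394 cm³ = 185039.4 mm³.
Cross-section of 1.75 mm filament: π·(1.75/2)² = 2.4053 mm².
L = V/A = 185039.4/2.4053 = 76929.86 mm → 76.93 m.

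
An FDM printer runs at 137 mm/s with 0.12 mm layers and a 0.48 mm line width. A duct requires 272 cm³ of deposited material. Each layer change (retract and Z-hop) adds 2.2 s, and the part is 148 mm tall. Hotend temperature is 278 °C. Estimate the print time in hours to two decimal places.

10.33 hours

Bead cross-section: 0.12 × 0.48 → 0.0576 mm².
Total extruded path = 272000/0.0576 = 4722222.2 mm.
Print-move time = 4722222.2 / 137, so 34468.8 s.
Layers = ⌈148/0.12⌉ = 1234.
Z-hop total = 1234 × 2.2 = 2714.8 s.
Altogether 34468.8 + 2714.8 = 37183.6 s, i.e. 10.33 hours.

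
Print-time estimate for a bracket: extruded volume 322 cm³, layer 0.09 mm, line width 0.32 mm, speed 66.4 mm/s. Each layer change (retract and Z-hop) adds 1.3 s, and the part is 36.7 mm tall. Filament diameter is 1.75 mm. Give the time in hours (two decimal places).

46.92 hours

Bead cross-section = 0.09 × 0.32, so 0.0288 mm².
Total extruded path = 322000/0.0288 = 11180555.6 mm.
Time extruding: 11180555.6 / 66.4 → 168381.9 s.
Layer count = ceil(36.7 / 0.09) = 408.
Non-print overhead: 408 × 1.3 → 530.4 s.
Altogether 168381.9 + 530.4 = 168912.3 s, i.e. 46.92 hours.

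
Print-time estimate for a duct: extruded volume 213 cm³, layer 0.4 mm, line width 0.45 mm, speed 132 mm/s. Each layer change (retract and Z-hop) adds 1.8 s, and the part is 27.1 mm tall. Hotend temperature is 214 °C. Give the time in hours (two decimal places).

Extrusion cross-section = 0.4 × 0.45 = 0.18 mm².
Toolpath length = 213 cm³ / 0.18 mm² = 213000 / 0.18 = 1183333.3 mm.
Extrusion time: 1183333.3 / 132 → 8964.6 s.
Layer count = ceil(27.1 / 0.4) = 68.
Z-hop total = 68 × 1.8, so 122.4 s.
Total = 8964.6 + 122.4 = 9087 s = 2.52 hours.

2.52 hours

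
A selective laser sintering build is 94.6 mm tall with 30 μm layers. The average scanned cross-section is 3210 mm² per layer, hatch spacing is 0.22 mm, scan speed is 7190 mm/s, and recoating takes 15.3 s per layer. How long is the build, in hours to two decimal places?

Layer count = ceil(94.6 / 0.03) = 3154.
Per-layer scan distance: 3210 / 0.22 → 14590.9 mm.
Per-layer scan time: 14590.9 / 7190 → 2.0293 s.
Per-layer time = 2.0293 + 15.3 = 17.3293 s.
Build time = 3154 × 17.3293 = 54656.6122 s = 15.18 hours.

15.18 hours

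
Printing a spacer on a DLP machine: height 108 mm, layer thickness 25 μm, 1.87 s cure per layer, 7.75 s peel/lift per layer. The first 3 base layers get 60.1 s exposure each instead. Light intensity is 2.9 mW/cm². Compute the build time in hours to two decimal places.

11.59 hours

Layer count = ceil(108 / 0.025) = 4320.
Bottom layers: 3 × (60.1 + 7.75) → 203.55 s.
Regular layers = 4317 × (1.87 + 7.75), so 41529.54 s.
Total = 203.55 + 41529.54 = 41733.09 s = 11.59 hours.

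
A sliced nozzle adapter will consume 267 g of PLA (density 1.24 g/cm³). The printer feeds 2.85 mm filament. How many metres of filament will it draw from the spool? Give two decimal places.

33.75 m

Extruded volume: 267/1.24 = 215.3226 cm³ (215322.6 mm³).
Cross-section of 2.85 mm filament: π·(2.85/2)² = 6.3794 mm².
Length = 215322.6 / 6.3794 = 33752.8 mm = 33.75 m.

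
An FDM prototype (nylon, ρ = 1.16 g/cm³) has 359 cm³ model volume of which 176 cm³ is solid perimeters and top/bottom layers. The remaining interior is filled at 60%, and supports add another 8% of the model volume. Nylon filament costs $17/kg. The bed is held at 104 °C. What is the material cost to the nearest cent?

$6.20

Volume inside the shell = 359 − 176 = 183 cm³.
Deposited infill = 0.60 × 183, so 109.8 cm³.
Support = 0.08 × 359 = 28.72 cm³.
Total printed volume = 176 + 109.8 + 28.72, so 314.52 cm³.
Mass = 314.52 × 1.16, so 364.8432 g.
At $17/kg: 364.8432/1000 × 17 = $6.20.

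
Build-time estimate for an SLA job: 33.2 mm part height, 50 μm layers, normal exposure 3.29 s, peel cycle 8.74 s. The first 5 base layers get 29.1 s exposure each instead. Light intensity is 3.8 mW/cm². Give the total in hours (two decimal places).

Number of layers: 33.2 / 0.05 → 664 (rounded up).
Burn-in layers = 5 × (29.1 + 8.74) = 189.2 s.
Normal layers = 659 × (3.29 + 8.74) = 7927.77 s.
Sum: 189.2 + 7927.77 = 8116.97 s → 2.25 hours.

2.25 hours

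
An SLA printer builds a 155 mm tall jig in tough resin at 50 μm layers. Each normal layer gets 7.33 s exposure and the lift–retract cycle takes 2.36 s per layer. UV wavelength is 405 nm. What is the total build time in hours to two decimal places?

8.34 hours

Number of layers: 155 / 0.05 → 3100 (rounded up).
Each layer takes = 7.33 + 2.36 = 9.69 s.
Total = 3100 × 9.69 = 30039 s = 8.34 hours.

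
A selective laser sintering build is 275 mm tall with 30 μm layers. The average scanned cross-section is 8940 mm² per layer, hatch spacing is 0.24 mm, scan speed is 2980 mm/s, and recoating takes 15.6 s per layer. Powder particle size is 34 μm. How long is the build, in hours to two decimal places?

Number of layers: 275 / 0.03 → 9167 (rounded up).
Hatch length per layer = 8940 / 0.24, so 37250 mm.
Per-layer scan time: 37250 / 2980 → 12.5 s.
Layer cycle = 12.5 + 15.6, so 28.1 s.
Total: 9167 × 28.1 s = 257592.7 s → 71.55 hours.

71.55 hours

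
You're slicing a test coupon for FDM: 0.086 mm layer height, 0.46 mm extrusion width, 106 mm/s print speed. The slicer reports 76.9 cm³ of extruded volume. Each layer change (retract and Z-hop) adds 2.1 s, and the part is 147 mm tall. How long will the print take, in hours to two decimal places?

Bead cross-section: 0.086 × 0.46 → 0.03956 mm².
Toolpath length = 76.9 cm³ / 0.03956 mm² = 76900 / 0.03956 = 1943882.7 mm.
Extrusion time: 1943882.7 / 106 → 18338.5 s.
Number of layers: 147 / 0.086 → 1710 (rounded up).
Non-print overhead: 1710 × 2.1 → 3591 s.
Altogether 18338.5 + 3591 = 21929.5 s, i.e. 6.09 hours.

6.09 hours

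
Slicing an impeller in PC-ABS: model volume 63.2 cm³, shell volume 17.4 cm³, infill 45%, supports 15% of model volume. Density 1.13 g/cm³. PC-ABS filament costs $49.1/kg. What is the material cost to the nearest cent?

Volume inside the shell: 63.2 − 17.4 → 45.8 cm³.
Infill deposited = 0.45 × 45.8 = 20.61 cm³.
Support = 0.15 × 63.2, so 9.48 cm³.
Total printed volume = 17.4 + 20.61 + 9.48 = 47.49 cm³.
Mass = 47.49 × 1.13, so 53.6637 g.
At $49.1/kg: 53.6637/1000 × 49.1 = $2.63.

$2.63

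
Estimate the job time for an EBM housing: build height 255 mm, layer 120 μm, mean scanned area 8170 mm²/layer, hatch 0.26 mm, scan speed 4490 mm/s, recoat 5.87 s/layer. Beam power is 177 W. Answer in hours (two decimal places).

7.60 hours

Layer count = ceil(255 / 0.12) = 2125.
Hatch length per layer = 8170 / 0.26, so 31423.1 mm.
Beam time per layer = 31423.1 / 4490, so 6.9985 s.
Layer cycle = 6.9985 + 5.87, so 12.8685 s.
Total: 2125 × 12.8685 s = 27345.5625 s → 7.60 hours.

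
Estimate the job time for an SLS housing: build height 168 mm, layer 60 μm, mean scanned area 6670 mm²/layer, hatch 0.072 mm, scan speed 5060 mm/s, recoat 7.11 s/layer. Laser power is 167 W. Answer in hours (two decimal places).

Number of layers: 168 / 0.06 → 2800 (rounded up).
Hatch length per layer = 6670 / 0.072 = 92638.9 mm.
Per-layer scan time: 92638.9 / 5060 → 18.3081 s.
Per-layer time: 18.3081 + 7.11 → 25.4181 s.
Build time = 2800 × 25.4181 = 71170.68 s = 19.77 hours.

19.77 hours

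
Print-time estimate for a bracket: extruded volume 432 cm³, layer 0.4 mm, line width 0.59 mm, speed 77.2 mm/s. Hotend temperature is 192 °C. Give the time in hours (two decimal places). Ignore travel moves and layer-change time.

6.59 hours

Line area = 0.4 × 0.59 = 0.236 mm².
Path length: 432000 mm³ / 0.236 mm² → 1830508.5 mm.
Time extruding = 1830508.5 / 77.2, so 23711.3 s.
That's 23711.3 s → 6.59 hours.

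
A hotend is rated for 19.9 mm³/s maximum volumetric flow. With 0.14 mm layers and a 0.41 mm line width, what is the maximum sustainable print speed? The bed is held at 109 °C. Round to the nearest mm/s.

347 mm/s

A = 0.14 × 0.41, so 0.0574 mm².
Max speed = 19.9 / 0.0574 = 346.69 ≈ 347 mm/s.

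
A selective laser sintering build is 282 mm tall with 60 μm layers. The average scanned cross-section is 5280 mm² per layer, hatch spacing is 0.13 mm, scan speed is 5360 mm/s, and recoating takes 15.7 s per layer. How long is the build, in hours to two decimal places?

Layer count = ceil(282 / 0.06) = 4700.
Per-layer scan distance = 5280 / 0.13 = 40615.4 mm.
Scan time per layer = 40615.4 / 5360, so 7.5775 s.
Layer cycle: 7.5775 + 15.7 → 23.2775 s.
4700 layers × 23.2775 s/layer = 109404.25 s, i.e. 30.39 hours.

30.39 hours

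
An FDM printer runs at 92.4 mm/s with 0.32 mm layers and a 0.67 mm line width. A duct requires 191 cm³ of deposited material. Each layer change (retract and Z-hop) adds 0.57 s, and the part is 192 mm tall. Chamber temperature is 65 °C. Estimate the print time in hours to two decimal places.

2.77 hours

Line area = 0.32 × 0.67, so 0.2144 mm².
Total extruded path = 191000/0.2144 = 890858.2 mm.
Time extruding: 890858.2 / 92.4 → 9641.3 s.
Layers = ⌈192/0.32⌉ = 600.
Z-hop total = 600 × 0.57, so 342 s.
Total = 9641.3 + 342 = 9983.3 s = 2.77 hours.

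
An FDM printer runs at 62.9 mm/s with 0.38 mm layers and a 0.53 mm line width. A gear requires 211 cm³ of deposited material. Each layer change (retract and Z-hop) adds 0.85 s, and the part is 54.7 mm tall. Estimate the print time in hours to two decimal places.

4.66 hours

Bead cross-section: 0.38 × 0.53 → 0.2014 mm².
Toolpath length = 211 cm³ / 0.2014 mm² = 211000 / 0.2014 = 1047666.3 mm.
Time extruding = 1047666.3 / 62.9 = 16656.1 s.
Number of layers: 54.7 / 0.38 → 144 (rounded up).
Non-print overhead: 144 × 0.85 → 122.4 s.
Altogether 16656.1 + 122.4 = 16778.5 s, i.e. 4.66 hours.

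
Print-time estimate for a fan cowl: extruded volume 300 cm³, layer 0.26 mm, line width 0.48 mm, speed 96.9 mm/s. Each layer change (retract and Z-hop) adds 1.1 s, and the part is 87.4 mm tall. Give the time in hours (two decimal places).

Bead cross-section = 0.26 × 0.48 = 0.1248 mm².
Toolpath length = 300 cm³ / 0.1248 mm² = 300000 / 0.1248 = 2403846.2 mm.
Print-move time = 2403846.2 / 96.9 = 24807.5 s.
Layers = ⌈87.4/0.26⌉ = 337.
Layer-change overhead = 337 × 1.1, so 370.7 s.
Total = 24807.5 + 370.7 = 25178.2 s = 6.99 hours.

6.99 hours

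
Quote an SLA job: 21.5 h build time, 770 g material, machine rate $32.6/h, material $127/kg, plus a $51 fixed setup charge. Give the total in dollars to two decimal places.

Machine cost = 32.6 × 21.5 = $700.90.
Material charge = 127 × 770/1000, so $97.79.
Adding setup: 700.90 + 97.79 + 51 → $849.69.

$849.69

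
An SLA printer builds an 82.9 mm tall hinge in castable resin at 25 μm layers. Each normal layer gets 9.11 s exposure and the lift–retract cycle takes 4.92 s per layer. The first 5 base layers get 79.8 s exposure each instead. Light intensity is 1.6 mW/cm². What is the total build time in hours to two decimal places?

Number of layers: 82.9 / 0.025 → 3316 (rounded up).
Base layers = 5 × (79.8 + 4.92), so 423.6 s.
Regular layers = 3311 × (9.11 + 4.92), so 46453.33 s.
Sum: 423.6 + 46453.33 = 46876.93 s → 13.02 hours.

13.02 hours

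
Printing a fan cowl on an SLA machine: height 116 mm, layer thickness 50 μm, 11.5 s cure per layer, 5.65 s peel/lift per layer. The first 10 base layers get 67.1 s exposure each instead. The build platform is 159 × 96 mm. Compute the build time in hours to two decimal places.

11.21 hours

Layer count = ceil(116 / 0.05) = 2320.
Burn-in layers = 10 × (67.1 + 5.65), so 727.5 s.
Normal layers = 2310 × (11.5 + 5.65) = 39616.5 s.
Total = 727.5 + 39616.5 = 40344 s = 11.21 hours.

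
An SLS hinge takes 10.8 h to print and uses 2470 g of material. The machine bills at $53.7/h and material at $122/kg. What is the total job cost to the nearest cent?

Machine-time cost = 53.7 × 10.8, so $579.96.
Material charge: 122 × 2470/1000 → $301.34.
Job cost: 579.96 + 301.34 = $881.30.

$881.30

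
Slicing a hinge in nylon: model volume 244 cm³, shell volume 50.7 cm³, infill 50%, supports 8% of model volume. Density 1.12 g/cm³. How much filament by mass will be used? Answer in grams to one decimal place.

Interior volume: 244 − 50.7 → 193.3 cm³.
Infill volume = 0.50 × 193.3, so 96.65 cm³.
Support: 0.08 × 244 → 19.52 cm³.
Total printed volume: 50.7 + 96.65 + 19.52 → 166.87 cm³.
Mass = 166.87 × 1.12 = 186.8944 g.

186.9 g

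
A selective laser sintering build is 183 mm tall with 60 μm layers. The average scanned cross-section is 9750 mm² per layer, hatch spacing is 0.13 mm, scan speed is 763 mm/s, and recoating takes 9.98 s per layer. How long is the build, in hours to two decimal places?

Number of layers: 183 / 0.06 → 3050 (rounded up).
Scan path per layer = 9750 / 0.13 = 75000 mm.
Scan time per layer: 75000 / 763 → 98.2962 s.
Layer cycle = 98.2962 + 9.98 = 108.2762 s.
Total: 3050 × 108.2762 s = 330242.41 s → 91.73 hours.

91.73 hours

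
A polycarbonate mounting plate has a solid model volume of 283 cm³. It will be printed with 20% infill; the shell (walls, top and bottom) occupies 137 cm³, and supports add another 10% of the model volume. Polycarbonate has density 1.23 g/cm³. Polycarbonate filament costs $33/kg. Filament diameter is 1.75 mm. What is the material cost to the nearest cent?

$7.89

Infill region = 283 − 137, so 146 cm³.
Infill volume: 0.20 × 146 → 29.2 cm³.
Support = 0.10 × 283, so 28.3 cm³.
Deposited volume: 137 + 29.2 + 28.3 → 194.5 cm³.
Mass = 194.5 × 1.23 = 239.235 g.
Cost = 239.235 g / 1000 × $33/kg = $7.89.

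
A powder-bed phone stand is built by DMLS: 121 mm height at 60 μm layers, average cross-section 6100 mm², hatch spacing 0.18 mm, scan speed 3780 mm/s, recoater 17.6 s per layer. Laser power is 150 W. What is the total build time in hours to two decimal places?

14.88 hours

Number of layers: 121 / 0.06 → 2017 (rounded up).
Hatch length per layer = 6100 / 0.18, so 33888.9 mm.
Scan time per layer = 33888.9 / 3780 = 8.9653 s.
Per-layer time: 8.9653 + 17.6 → 26.5653 s.
Total: 2017 × 26.5653 s = 53582.2101 s → 14.88 hours.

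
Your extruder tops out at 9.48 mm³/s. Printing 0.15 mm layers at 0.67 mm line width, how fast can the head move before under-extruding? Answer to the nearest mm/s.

94 mm/s

Extrusion cross-section: 0.15 × 0.67 → 0.1005 mm².
Max speed = 9.48 / 0.1005 = 94.33 ≈ 94 mm/s.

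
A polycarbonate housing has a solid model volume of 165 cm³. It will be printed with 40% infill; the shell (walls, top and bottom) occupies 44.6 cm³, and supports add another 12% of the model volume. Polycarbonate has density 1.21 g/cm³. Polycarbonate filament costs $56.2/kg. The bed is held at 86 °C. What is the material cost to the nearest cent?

Interior volume: 165 − 44.6 → 120.4 cm³.
Infill deposited = 0.40 × 120.4, so 48.16 cm³.
Support: 0.12 × 165 → 19.8 cm³.
Total extruded = 44.6 + 48.16 + 19.8, so 112.56 cm³.
Mass: 112.56 × 1.21 → 136.1976 g.
Cost = 136.1976 g / 1000 × $56.2/kg = $7.65.

$7.65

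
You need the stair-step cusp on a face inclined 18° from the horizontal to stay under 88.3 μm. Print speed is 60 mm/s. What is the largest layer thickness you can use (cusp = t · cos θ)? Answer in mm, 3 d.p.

Layer height = cusp / cos(18°) = 0.0883 / 0.9511 = 0.093 mm.

0.093 mm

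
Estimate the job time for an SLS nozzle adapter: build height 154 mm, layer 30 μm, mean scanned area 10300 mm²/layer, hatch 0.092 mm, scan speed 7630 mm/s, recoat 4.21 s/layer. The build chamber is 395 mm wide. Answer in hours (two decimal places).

26.93 hours

Layer count = ceil(154 / 0.03) = 5134.
Per-layer scan distance: 10300 / 0.092 → 111956.5 mm.
Per-layer scan time = 111956.5 / 7630, so 14.6732 s.
Per-layer time = 14.6732 + 4.21 = 18.8832 s.
Total: 5134 × 18.8832 s = 96946.3488 s → 26.93 hours.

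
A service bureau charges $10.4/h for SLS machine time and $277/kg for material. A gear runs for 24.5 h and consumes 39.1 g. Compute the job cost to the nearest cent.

$265.63

Time charge = 10.4 × 24.5, so $254.80.
Material cost: 277 × 39.1/1000 → $10.8307.
Total = 254.80 + 10.8307 = 265.6307 ≈ $265.63.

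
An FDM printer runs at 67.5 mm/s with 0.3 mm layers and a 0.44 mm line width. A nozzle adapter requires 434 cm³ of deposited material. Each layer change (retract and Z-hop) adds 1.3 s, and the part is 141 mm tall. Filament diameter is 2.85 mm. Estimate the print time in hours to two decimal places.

13.70 hours

Bead cross-section = 0.3 × 0.44 = 0.132 mm².
Toolpath length = 434 cm³ / 0.132 mm² = 434000 / 0.132 = 3287878.8 mm.
Time extruding: 3287878.8 / 67.5 → 48709.3 s.
Number of layers: 141 / 0.3 → 470 (rounded up).
Z-hop total = 470 × 1.3 = 611 s.
Altogether 48709.3 + 611 = 49320.3 s, i.e. 13.70 hours.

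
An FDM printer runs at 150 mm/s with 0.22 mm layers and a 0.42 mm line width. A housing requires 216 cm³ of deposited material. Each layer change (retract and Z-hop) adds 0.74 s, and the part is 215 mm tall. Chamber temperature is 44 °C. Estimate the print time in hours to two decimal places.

4.53 hours

Bead cross-section = 0.22 × 0.42 = 0.0924 mm².
Total extruded path = 216000/0.0924 = 2337662.3 mm.
Print-move time: 2337662.3 / 150 → 15584.4 s.
Layers = ⌈215/0.22⌉ = 978.
Layer-change overhead = 978 × 0.74, so 723.72 s.
Altogether 15584.4 + 723.72 = 16308.12 s, i.e. 4.53 hours.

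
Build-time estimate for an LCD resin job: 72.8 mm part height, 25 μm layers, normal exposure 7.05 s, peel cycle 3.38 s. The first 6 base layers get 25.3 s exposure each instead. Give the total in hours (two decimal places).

Number of layers: 72.8 / 0.025 → 2912 (rounded up).
Burn-in layers = 6 × (25.3 + 3.38), so 172.08 s.
Normal layers = 2906 × (7.05 + 3.38) = 30309.58 s.
Total = 172.08 + 30309.58 = 30481.66 s = 8.47 hours.

8.47 hours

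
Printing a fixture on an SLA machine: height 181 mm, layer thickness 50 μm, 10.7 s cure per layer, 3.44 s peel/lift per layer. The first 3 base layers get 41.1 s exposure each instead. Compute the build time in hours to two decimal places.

Layer count = ceil(181 / 0.05) = 3620.
Burn-in layers = 3 × (41.1 + 3.44), so 133.62 s.
Remaining layers = 3617 × (10.7 + 3.44) = 51144.38 s.
Sum: 133.62 + 51144.38 = 51278 s → 14.24 hours.

14.24 hours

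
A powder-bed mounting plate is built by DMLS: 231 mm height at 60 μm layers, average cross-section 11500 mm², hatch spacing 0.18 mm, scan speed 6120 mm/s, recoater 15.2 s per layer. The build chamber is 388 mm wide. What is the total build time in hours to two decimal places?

27.42 hours

Layers = ⌈231/0.06⌉ = 3850.
Scan path per layer = 11500 / 0.18, so 63888.9 mm.
Scan time per layer: 63888.9 / 6120 → 10.4394 s.
Layer cycle = 10.4394 + 15.2, so 25.6394 s.
Total: 3850 × 25.6394 s = 98711.69 s → 27.42 hours.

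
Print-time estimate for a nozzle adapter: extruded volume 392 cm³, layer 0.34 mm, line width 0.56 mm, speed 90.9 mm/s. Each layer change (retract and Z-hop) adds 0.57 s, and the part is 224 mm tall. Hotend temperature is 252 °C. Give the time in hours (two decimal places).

Extrusion cross-section: 0.34 × 0.56 → 0.1904 mm².
Toolpath length = 392 cm³ / 0.1904 mm² = 392000 / 0.1904 = 2058823.5 mm.
Print-move time = 2058823.5 / 90.9 = 22649.3 s.
Layers = ⌈224/0.34⌉ = 659.
Z-hop total = 659 × 0.57 = 375.63 s.
Altogether 22649.3 + 375.63 = 23024.93 s, i.e. 6.40 hours.

6.40 hours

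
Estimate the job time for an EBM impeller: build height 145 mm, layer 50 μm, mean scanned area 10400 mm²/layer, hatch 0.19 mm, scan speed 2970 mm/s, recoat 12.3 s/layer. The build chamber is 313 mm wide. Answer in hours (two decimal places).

Number of layers: 145 / 0.05 → 2900 (rounded up).
Scan path per layer = 10400 / 0.19 = 54736.8 mm.
Beam time per layer = 54736.8 / 2970, so 18.4299 s.
Per-layer time = 18.4299 + 12.3 = 30.7299 s.
Build time = 2900 × 30.7299 = 89116.71 s = 24.75 hours.

24.75 hours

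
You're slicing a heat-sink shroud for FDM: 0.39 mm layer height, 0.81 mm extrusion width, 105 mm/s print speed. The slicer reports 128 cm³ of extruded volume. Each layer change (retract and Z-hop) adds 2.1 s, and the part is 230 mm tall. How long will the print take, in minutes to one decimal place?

Line area: 0.39 × 0.81 → 0.3159 mm².
Total extruded path = 128000/0.3159 = 405191.5 mm.
Time extruding = 405191.5 / 105 = 3859 s.
Layers = ⌈230/0.39⌉ = 590.
Non-print overhead = 590 × 2.1 = 1239 s.
Total = 3859 + 1239 = 5098 s = 85.0 minutes.

85.0 minutes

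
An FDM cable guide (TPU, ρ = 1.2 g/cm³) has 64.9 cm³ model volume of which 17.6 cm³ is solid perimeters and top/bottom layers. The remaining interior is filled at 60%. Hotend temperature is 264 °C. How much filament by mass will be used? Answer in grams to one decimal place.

55.2 g

Volume inside the shell = 64.9 − 17.6, so 47.3 cm³.
Deposited infill: 0.60 × 47.3 → 28.38 cm³.
Total extruded = 17.6 + 28.38 = 45.98 cm³.
Mass = 45.98 × 1.2, so 55.176 g.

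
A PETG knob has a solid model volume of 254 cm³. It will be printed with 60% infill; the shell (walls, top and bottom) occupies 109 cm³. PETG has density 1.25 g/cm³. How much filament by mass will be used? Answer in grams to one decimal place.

245.0 g

Volume inside the shell = 254 − 109, so 145 cm³.
Infill deposited = 0.60 × 145 = 87 cm³.
Deposited volume = 109 + 87, so 196 cm³.
Mass = 196 × 1.25, so 245 g.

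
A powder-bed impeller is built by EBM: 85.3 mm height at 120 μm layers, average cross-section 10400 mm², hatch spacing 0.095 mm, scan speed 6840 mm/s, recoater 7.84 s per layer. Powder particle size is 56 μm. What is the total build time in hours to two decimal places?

Layer count = ceil(85.3 / 0.12) = 711.
Per-layer scan distance = 10400 / 0.095 = 109473.7 mm.
Per-layer scan time = 109473.7 / 6840 = 16.0049 s.
Per-layer time = 16.0049 + 7.84 = 23.8449 s.
711 layers × 23.8449 s/layer = 16953.7239 s, i.e. 4.71 hours.

4.71 hours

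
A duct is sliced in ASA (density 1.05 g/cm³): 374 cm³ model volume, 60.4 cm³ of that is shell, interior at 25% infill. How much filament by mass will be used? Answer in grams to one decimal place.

Infill region: 374 − 60.4 → 313.6 cm³.
Infill volume = 0.25 × 313.6, so 78.4 cm³.
Total extruded: 60.4 + 78.4 → 138.8 cm³.
Mass = 138.8 × 1.05 = 145.74 g.

145.7 g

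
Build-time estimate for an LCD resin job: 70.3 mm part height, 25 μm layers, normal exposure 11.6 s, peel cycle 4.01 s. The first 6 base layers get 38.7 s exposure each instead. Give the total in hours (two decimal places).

Number of layers: 70.3 / 0.025 → 2812 (rounded up).
Bottom layers = 6 × (38.7 + 4.01), so 256.26 s.
Normal layers = 2806 × (11.6 + 4.01) = 43801.66 s.
Total = 256.26 + 43801.66 = 44057.92 s = 12.24 hours.

12.24 hours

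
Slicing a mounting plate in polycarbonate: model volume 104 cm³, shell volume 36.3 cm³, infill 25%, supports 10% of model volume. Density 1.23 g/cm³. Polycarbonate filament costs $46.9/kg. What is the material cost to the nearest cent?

$3.67

Infill region = 104 − 36.3 = 67.7 cm³.
Infill volume: 0.25 × 67.7 → 16.925 cm³.
Support = 0.10 × 104 = 10.4 cm³.
Deposited volume = 36.3 + 16.925 + 10.4, so 63.625 cm³.
Mass = 63.625 × 1.23 = 78.25875 g.
At $46.9/kg: 78.25875/1000 × 46.9 = $3.67.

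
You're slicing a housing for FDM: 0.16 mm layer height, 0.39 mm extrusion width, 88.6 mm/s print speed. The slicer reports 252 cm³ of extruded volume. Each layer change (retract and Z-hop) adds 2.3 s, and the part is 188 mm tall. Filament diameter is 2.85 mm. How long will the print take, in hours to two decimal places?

13.41 hours

Extrusion cross-section: 0.16 × 0.39 → 0.0624 mm².
Toolpath length = 252 cm³ / 0.0624 mm² = 252000 / 0.0624 = 4038461.5 mm.
Time extruding = 4038461.5 / 88.6, so 45580.8 s.
Layers = ⌈188/0.16⌉ = 1175.
Non-print overhead: 1175 × 2.3 → 2702.5 s.
Total = 45580.8 + 2702.5 = 48283.3 s = 13.41 hours.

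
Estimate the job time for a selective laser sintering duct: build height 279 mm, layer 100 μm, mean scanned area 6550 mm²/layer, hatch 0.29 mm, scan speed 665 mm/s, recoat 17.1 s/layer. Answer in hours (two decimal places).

Number of layers: 279 / 0.1 → 2790 (rounded up).
Per-layer scan distance = 6550 / 0.29, so 22586.2 mm.
Scan time per layer: 22586.2 / 665 → 33.9642 s.
Layer cycle = 33.9642 + 17.1 = 51.0642 s.
Build time = 2790 × 51.0642 = 142469.118 s = 39.57 hours.

39.57 hours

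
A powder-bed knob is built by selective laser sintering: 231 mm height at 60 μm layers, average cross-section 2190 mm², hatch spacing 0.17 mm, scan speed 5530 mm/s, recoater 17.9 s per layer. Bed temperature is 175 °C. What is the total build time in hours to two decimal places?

21.63 hours

Layers = ⌈231/0.06⌉ = 3850.
Hatch length per layer = 2190 / 0.17 = 12882.4 mm.
Scan time per layer = 12882.4 / 5530, so 2.3295 s.
Layer cycle = 2.3295 + 17.9 = 20.2295 s.
Build time = 3850 × 20.2295 = 77883.575 s = 21.63 hours.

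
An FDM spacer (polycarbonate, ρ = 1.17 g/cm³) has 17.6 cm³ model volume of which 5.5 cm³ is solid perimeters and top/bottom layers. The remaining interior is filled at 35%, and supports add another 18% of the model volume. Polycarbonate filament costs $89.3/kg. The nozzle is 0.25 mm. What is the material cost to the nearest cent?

Interior volume: 17.6 − 5.5 → 12.1 cm³.
Deposited infill = 0.35 × 12.1, so 4.235 cm³.
Support = 0.18 × 17.6, so 3.168 cm³.
Deposited volume = 5.5 + 4.235 + 3.168 = 12.903 cm³.
Mass: 12.903 × 1.17 → 15.09651 g.
Cost = 15.09651 g / 1000 × $89.3/kg = $1.35.

$1.35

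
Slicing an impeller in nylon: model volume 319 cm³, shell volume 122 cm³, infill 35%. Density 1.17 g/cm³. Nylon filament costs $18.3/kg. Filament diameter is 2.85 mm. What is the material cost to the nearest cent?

Infill region = 319 − 122 = 197 cm³.
Deposited infill = 0.35 × 197, so 68.95 cm³.
Total extruded: 122 + 68.95 → 190.95 cm³.
Mass = 190.95 × 1.17 = 223.4115 g.
Cost = 223.4115 g / 1000 × $18.3/kg = $4.09.

$4.09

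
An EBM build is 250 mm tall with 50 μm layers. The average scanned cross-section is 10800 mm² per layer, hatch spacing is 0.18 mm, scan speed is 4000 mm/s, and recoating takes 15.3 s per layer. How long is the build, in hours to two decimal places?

Number of layers: 250 / 0.05 → 5000 (rounded up).
Hatch length per layer = 10800 / 0.18 = 60000 mm.
Per-layer scan time = 60000 / 4000 = 15 s.
Layer cycle = 15 + 15.3 = 30.3 s.
Build time = 5000 × 30.3 = 151500 s = 42.08 hours.

42.08 hours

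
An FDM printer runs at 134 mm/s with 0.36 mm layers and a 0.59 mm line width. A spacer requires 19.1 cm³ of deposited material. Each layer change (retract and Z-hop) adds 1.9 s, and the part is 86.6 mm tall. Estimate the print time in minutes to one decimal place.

18.8 minutes

Line area = 0.36 × 0.59 = 0.2124 mm².
Total extruded path = 19100/0.2124 = 89924.7 mm.
Extrusion time: 89924.7 / 134 → 671.1 s.
Layers = ⌈86.6/0.36⌉ = 241.
Layer-change overhead = 241 × 1.9 = 457.9 s.
Total = 671.1 + 457.9 = 1129 s = 18.8 minutes.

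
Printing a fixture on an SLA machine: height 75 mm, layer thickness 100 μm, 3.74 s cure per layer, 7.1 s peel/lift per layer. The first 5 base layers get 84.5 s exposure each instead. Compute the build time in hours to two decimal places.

Layer count = ceil(75 / 0.1) = 750.
Bottom layers = 5 × (84.5 + 7.1) = 458 s.
Regular layers: 745 × (3.74 + 7.1) → 8075.8 s.
Sum: 458 + 8075.8 = 8533.8 s → 2.37 hours.

2.37 hours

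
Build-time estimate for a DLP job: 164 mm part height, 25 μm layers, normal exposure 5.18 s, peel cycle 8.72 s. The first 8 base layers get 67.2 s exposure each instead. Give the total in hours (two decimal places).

25.47 hours

Layer count = ceil(164 / 0.025) = 6560.
Burn-in layers = 8 × (67.2 + 8.72), so 607.36 s.
Remaining layers: 6552 × (5.18 + 8.72) → 91072.8 s.
Total = 607.36 + 91072.8 = 91680.16 s = 25.47 hours.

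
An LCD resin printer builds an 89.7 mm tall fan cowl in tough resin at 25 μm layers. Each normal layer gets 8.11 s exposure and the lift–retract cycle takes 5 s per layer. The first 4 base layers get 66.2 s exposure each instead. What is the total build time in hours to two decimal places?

13.13 hours

Layers = ⌈89.7/0.025⌉ = 3588.
Burn-in layers: 4 × (66.2 + 5) → 284.8 s.
Remaining layers: 3584 × (8.11 + 5) → 46986.24 s.
Total = 284.8 + 46986.24 = 47271.04 s = 13.13 hours.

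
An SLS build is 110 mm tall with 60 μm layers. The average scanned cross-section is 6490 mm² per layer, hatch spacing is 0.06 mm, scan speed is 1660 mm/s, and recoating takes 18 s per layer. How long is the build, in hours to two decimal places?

42.37 hours

Layer count = ceil(110 / 0.06) = 1834.
Per-layer scan distance = 6490 / 0.06 = 108166.7 mm.
Laser time per layer = 108166.7 / 1660 = 65.1607 s.
Per-layer time: 65.1607 + 18 → 83.1607 s.
Total: 1834 × 83.1607 s = 152516.7238 s → 42.37 hours.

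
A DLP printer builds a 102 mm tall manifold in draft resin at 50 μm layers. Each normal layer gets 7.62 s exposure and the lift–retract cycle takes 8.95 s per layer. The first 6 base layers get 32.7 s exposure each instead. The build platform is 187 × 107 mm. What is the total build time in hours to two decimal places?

9.43 hours

Number of layers: 102 / 0.05 → 2040 (rounded up).
Bottom layers = 6 × (32.7 + 8.95) = 249.9 s.
Regular layers: 2034 × (7.62 + 8.95) → 33703.38 s.
Total = 249.9 + 33703.38 = 33953.28 s = 9.43 hours.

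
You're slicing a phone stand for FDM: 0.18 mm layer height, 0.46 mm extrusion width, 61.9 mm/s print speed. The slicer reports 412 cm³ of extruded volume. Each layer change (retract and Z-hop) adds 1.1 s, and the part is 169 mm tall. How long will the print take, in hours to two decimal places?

22.62 hours

Bead cross-section = 0.18 × 0.46, so 0.0828 mm².
Toolpath length = 412 cm³ / 0.0828 mm² = 412000 / 0.0828 = 4975845.4 mm.
Extrusion time = 4975845.4 / 61.9, so 80385.2 s.
Layers = ⌈169/0.18⌉ = 939.
Z-hop total: 939 × 1.1 → 1032.9 s.
Altogether 80385.2 + 1032.9 = 81418.1 s, i.e. 22.62 hours.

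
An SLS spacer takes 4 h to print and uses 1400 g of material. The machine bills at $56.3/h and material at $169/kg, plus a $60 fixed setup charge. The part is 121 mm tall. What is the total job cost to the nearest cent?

$521.80

Machine-time cost: 56.3 × 4 → $225.20.
Material charge: 169 × 1400/1000 → $236.60.
Total = 225.20 + 236.60 + 60 = $521.80.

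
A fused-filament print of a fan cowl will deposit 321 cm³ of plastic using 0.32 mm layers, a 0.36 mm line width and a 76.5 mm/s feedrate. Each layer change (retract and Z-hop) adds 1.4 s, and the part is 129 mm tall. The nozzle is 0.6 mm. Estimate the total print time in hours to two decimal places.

Line area: 0.32 × 0.36 → 0.1152 mm².
Total extruded path = 321000/0.1152 = 2786458.3 mm.
Print-move time = 2786458.3 / 76.5 = 36424.3 s.
Number of layers: 129 / 0.32 → 404 (rounded up).
Non-print overhead = 404 × 1.4 = 565.6 s.
Total = 36424.3 + 565.6 = 36989.9 s = 10.27 hours.

10.27 hours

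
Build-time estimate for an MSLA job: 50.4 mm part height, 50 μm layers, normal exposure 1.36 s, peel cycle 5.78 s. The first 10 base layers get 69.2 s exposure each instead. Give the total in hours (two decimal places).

2.19 hours

Layer count = ceil(50.4 / 0.05) = 1008.
Bottom layers = 10 × (69.2 + 5.78) = 749.8 s.
Remaining layers = 998 × (1.36 + 5.78), so 7125.72 s.
Total = 749.8 + 7125.72 = 7875.52 s = 2.19 hours.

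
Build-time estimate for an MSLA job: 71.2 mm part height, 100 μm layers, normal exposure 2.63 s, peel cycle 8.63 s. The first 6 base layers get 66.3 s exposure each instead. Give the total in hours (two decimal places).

Layers = ⌈71.2/0.1⌉ = 712.
Base layers = 6 × (66.3 + 8.63) = 449.58 s.
Regular layers: 706 × (2.63 + 8.63) → 7949.56 s.
Total = 449.58 + 7949.56 = 8399.14 s = 2.33 hours.

2.33 hours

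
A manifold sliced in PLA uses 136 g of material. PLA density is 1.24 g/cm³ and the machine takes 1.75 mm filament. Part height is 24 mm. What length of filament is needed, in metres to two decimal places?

45.60 m

Volume = 136 g / 1.24 g·cm⁻³ = 109.6774 cm³ = 109677.4 mm³.
Cross-section of 1.75 mm filament: π·(1.75/2)² = 2.4053 mm².
L = V/A = 109677.4/2.4053 = 45598.22 mm → 45.60 m.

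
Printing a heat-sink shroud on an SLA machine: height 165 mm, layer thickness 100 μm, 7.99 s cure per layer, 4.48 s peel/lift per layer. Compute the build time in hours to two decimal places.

Layer count = ceil(165 / 0.1) = 1650.
Each layer takes: 7.99 + 4.48 → 12.47 s.
Build time: 1650 × 12.47 s = 20575.5 s, i.e. 5.72 hours.

5.72 hours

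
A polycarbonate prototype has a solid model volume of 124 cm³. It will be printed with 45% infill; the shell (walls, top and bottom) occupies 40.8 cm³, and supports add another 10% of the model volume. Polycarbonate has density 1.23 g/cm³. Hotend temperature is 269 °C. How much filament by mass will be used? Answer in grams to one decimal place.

111.5 g

Interior volume = 124 − 40.8, so 83.2 cm³.
Infill volume = 0.45 × 83.2, so 37.44 cm³.
Support = 0.10 × 124 = 12.4 cm³.
Total extruded = 40.8 + 37.44 + 12.4, so 90.64 cm³.
Mass = 90.64 × 1.23 = 111.4872 g.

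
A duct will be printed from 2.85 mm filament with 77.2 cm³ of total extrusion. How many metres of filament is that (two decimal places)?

Filament cross-section = π × (2.85/2)² = 6.3794 mm².
L = 77200 mm³ / 6.3794 mm² = 12101.45 mm, i.e. 12.10 m.

12.10 m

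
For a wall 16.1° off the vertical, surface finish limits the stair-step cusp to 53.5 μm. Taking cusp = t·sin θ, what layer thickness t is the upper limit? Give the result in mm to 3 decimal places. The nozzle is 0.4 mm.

sin(16.1°) = 0.2773; t_max = 0.0535/0.2773 = 0.193 mm.

0.193 mm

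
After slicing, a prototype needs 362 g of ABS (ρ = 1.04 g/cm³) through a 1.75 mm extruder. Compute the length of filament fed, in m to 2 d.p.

Volume = 362 g / 1.04 g·cm⁻³ = 348.0769 cm³ = 348076.9 mm³.
A = π r² = π × 0.875² = 2.4053 mm².
Length = 348076.9 / 2.4053 = 144712.47 mm = 144.71 m.

144.71 m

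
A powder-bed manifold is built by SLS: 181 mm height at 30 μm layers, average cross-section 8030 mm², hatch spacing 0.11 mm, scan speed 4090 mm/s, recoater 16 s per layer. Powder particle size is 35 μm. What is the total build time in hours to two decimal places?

Number of layers: 181 / 0.03 → 6034 (rounded up).
Scan path per layer = 8030 / 0.11 = 73000 mm.
Laser time per layer = 73000 / 4090 = 17.8484 s.
Per-layer time = 17.8484 + 16, so 33.8484 s.
Build time = 6034 × 33.8484 = 204241.2456 s = 56.73 hours.

56.73 hours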